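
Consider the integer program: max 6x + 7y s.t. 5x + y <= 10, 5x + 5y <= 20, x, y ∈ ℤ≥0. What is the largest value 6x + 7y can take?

(x,y)=(0,4): 5·0+1·4=4≤10, 5·0+5·4=20≤20, objective 28.
(x,y)=(1,3): 5·1+1·3=8≤10, 5·1+5·3=20≤20, objective 27.
(x,y)=(0,3): 5·0+1·3=3≤10, 5·0+5·3=15≤20, objective 21.
No feasible integer point exceeds 28.

28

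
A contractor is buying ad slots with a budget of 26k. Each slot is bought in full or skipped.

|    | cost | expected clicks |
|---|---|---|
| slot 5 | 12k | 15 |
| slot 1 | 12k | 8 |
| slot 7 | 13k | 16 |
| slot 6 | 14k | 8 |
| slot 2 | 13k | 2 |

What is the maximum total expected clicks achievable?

31

This is an integer program with binary decision variables.
Allowing fractional choices, the relaxed optimum would be about 31.7, but ad slots are indivisible.
slot 5 + slot 7: cost 12 + 13 = 25 ≤ 26, expected clicks 15 + 16 = 31.
slot 1 + slot 7: cost 12 + 13 = 25 ≤ 26, expected clicks 8 + 16 = 24.
slot 5 + slot 1: cost 12 + 12 = 24 ≤ 26, expected clicks 15 + 8 = 23.
Best is slot 5 and slot 7 with total expected clicks 31.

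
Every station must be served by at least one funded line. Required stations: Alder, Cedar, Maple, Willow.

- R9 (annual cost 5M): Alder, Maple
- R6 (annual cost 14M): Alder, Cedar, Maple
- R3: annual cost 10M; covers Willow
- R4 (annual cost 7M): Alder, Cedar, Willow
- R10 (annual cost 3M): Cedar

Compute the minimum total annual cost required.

12

Choose R9 and R4: together they cover Alder, Cedar, Maple, Willow — every station.
Total annual cost: 5 + 7 = 12.
No cover costs less than 12.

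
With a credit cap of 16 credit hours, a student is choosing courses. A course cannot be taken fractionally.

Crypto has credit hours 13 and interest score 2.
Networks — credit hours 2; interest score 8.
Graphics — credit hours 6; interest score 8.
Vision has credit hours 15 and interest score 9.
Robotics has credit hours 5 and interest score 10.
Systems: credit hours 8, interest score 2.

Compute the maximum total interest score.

This is a 0-1 knapsack instance.
Networks + Robotics + Systems: credit hours 2 + 5 + 8 = 15 ≤ 16, interest score 8 + 10 + 2 = 20.
Networks + Graphics + Robotics: credit hours 2 + 6 + 5 = 13 ≤ 16, interest score 8 + 8 + 10 = 26.
Best is Networks, Graphics, and Robotics with total interest score 26.

26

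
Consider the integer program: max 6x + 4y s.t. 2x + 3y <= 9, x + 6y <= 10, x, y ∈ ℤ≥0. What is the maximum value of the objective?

24

The continuous relaxation peaks at (4.5, 0) with value 27.00; rounding to a feasible lattice point costs some objective.
(x,y)=(4,0) is feasible, giving 24.
(x,y)=(3,1) is feasible, giving 22.
Maximum is 24 at (x,y)=(4,0).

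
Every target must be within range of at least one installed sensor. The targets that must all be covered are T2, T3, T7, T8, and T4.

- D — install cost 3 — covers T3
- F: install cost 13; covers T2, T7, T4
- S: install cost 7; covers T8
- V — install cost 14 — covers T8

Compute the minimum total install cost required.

Choose D, F, and S: together they cover T2, T3, T7, T8, T4 — every target.
Total install cost: 3 + 13 + 7 = 23.
No cover costs less than 23.

23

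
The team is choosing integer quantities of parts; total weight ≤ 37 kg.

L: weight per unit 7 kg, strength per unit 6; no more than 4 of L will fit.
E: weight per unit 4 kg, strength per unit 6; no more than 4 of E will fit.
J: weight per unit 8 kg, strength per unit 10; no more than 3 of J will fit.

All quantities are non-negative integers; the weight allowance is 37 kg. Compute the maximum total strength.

48

This is a bounded integer knapsack.
E has the best ratio (6/4); taking only E gives at most 4×6 = 24 (stopped by the supply cap of 4).
Mixing does better — 3×E and 3×J: weight 36 ≤ 37, strength 3·6 + 3·10 = 48.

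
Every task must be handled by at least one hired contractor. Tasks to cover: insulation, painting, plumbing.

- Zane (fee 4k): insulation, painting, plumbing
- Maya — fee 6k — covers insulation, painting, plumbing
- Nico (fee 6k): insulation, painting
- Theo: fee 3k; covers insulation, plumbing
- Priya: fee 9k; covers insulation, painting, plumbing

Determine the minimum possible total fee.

4

Zane alone covers insulation, painting, plumbing — every task.
Total fee: 4.
No cover costs less than 4.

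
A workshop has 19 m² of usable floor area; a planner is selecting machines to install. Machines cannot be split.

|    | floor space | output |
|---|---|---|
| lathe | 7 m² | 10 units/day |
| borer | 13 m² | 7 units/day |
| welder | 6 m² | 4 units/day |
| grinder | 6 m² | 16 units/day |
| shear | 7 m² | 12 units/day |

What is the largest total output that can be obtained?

32

Allowing fractional choices, the relaxed optimum would be about 36.6, but machines are indivisible.
welder + grinder + shear: floor space 6 + 6 + 7 = 19 ≤ 19, output 4 + 16 + 12 = 32.
lathe + welder + grinder: floor space 7 + 6 + 6 = 19 ≤ 19, output 10 + 4 + 16 = 30.
grinder + shear: floor space 6 + 7 = 13 ≤ 19, output 16 + 12 = 28.
Best is welder, grinder, and shear with total output 32.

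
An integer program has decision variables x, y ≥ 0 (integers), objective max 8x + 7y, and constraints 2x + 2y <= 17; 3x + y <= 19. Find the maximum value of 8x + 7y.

Relaxing integrality, the LP optimum is 64.75 at (x,y) = (5.25, 3.25), which is not an integer point.
(x,y)=(5,3): 2·5+2·3=16≤17, 3·5+1·3=18≤19, objective 61.
(x,y)=(4,4): 2·4+2·4=16≤17, 3·4+1·4=16≤19, objective 60.
(x,y)=(5,2): 2·5+2·2=14≤17, 3·5+1·2=17≤19, objective 54.
The best lattice point is (5,3), giving 61.

61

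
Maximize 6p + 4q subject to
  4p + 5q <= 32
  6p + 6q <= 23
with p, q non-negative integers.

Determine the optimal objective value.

The continuous relaxation peaks at (3.83, 0) with value 23.00; rounding to a feasible lattice point costs some objective.
(p,q)=(3,0): 4·3+5·0=12≤32, 6·3+6·0=18≤23, objective 18.
(p,q)=(2,1): 4·2+5·1=13≤32, 6·2+6·1=18≤23, objective 16.
No feasible integer point exceeds 18.

18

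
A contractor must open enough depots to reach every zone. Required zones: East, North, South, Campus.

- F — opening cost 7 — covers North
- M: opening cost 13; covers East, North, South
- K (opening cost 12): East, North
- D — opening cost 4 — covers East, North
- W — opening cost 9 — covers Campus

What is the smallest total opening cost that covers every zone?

22

Choose M and W: together they cover East, North, South, Campus — every zone.
Total opening cost: 13 + 9 = 22.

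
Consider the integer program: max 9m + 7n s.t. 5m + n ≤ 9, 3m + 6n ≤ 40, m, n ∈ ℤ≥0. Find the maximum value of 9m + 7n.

Relaxing integrality, the LP optimum is 49.52 at (m,n) = (0.519, 6.41), which is not an integer point.
(m,n)=(0,6): 5·0+1·6=6≤9, 3·0+6·6=36≤40, objective 42.
(m,n)=(0,5): 5·0+1·5=5≤9, 3·0+6·5=30≤40, objective 35.
Maximum is 42 at (m,n)=(0,6).

42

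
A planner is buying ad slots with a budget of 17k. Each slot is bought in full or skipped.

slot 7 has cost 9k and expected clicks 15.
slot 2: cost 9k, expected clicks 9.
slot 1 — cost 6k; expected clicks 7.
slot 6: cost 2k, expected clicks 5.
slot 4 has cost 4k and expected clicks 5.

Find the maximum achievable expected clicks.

This is an integer program with binary decision variables.
slot 7 + slot 1 + slot 6: cost 9 + 6 + 2 = 17 ≤ 17, expected clicks 15 + 7 + 5 = 27.
slot 7 + slot 1: cost 9 + 6 = 15 ≤ 17, expected clicks 15 + 7 = 22.
slot 7 + slot 6 + slot 4: cost 9 + 2 + 4 = 15 ≤ 17, expected clicks 15 + 5 + 5 = 25.
Best is slot 7, slot 1, and slot 6 with total expected clicks 27.

27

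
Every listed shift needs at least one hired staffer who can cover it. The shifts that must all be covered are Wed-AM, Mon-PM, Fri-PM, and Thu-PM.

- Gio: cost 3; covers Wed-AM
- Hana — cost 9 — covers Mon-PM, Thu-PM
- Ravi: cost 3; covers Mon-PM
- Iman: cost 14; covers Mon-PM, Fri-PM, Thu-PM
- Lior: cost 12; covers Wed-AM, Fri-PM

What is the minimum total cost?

Choose Gio and Iman: together they cover Wed-AM, Mon-PM, Fri-PM, Thu-PM — every shift.
Total cost: 3 + 14 = 17.

17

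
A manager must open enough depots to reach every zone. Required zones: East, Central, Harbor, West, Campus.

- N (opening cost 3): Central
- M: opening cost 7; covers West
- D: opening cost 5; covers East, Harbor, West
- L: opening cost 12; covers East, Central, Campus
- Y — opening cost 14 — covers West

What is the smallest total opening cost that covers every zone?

17

Choose D and L: together they cover East, Central, Harbor, West, Campus — every zone.
Total opening cost: 5 + 12 = 17.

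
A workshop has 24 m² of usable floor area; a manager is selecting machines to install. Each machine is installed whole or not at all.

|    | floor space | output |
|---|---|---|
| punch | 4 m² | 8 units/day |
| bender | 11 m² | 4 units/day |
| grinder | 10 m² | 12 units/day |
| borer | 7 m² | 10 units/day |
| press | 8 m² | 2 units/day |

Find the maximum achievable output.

30

This is a 0-1 knapsack instance.
Take punch, grinder, and borer: floor space 4 + 10 + 7 = 21 ≤ 24, output 8 + 12 + 10 = 30.
No other feasible combination does better.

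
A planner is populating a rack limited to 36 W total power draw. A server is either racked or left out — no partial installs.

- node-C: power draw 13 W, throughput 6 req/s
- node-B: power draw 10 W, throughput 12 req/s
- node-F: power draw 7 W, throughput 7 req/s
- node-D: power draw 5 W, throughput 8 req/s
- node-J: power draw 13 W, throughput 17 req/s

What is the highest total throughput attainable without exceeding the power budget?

node-B + node-F + node-D + node-J: power draw 10 + 7 + 5 + 13 = 35 ≤ 36, throughput 12 + 7 + 8 + 17 = 44.
node-B + node-D + node-J: power draw 10 + 5 + 13 = 28 ≤ 36, throughput 12 + 8 + 17 = 37.
node-B + node-F + node-J: power draw 10 + 7 + 13 = 30 ≤ 36, throughput 12 + 7 + 17 = 36.
Best is node-B, node-F, node-D, and node-J with total throughput 44.

44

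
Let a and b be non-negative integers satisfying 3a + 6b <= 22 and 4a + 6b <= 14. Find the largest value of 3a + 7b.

Relaxing integrality, the LP optimum is 16.33 at (a,b) = (0, 2.33), which is not an integer point.
(a,b)=(0,2): 3·0+6·2=12≤22, 4·0+6·2=12≤14, objective 14.
(a,b)=(1,1): 3·1+6·1=9≤22, 4·1+6·1=10≤14, objective 10.
The best lattice point is (0,2), giving 14.

14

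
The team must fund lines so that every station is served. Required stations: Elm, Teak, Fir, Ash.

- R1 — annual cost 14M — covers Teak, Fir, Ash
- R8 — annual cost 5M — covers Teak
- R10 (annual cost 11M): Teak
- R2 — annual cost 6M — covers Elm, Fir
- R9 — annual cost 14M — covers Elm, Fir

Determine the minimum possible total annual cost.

This is an integer covering problem.
The greedy cost-per-new-station heuristic would pick R2, R8, and R1 for 25, but a cheaper cover exists.
Choose R1 and R2: together they cover Elm, Teak, Fir, Ash — every station.
Total annual cost: 14 + 6 = 20.
No cover costs less than 20.

20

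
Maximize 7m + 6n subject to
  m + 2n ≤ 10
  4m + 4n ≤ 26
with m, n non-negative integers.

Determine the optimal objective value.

42

The continuous relaxation peaks at (6.5, 0) with value 45.50; rounding to a feasible lattice point costs some objective.
(m,n)=(6,0) is feasible, giving 42.
(m,n)=(5,1) is feasible, giving 41.
No feasible integer point exceeds 42.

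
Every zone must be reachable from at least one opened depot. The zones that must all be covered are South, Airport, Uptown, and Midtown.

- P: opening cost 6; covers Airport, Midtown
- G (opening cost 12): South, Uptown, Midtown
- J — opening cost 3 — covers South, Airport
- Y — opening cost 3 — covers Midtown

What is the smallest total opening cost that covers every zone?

This is a weighted set-cover instance.
The greedy cost-per-new-zone heuristic would pick J, Y, and G for 18, but a cheaper cover exists.
Choose G and J: together they cover South, Airport, Uptown, Midtown — every zone.
Total opening cost: 12 + 3 = 15.
No cover costs less than 15.

15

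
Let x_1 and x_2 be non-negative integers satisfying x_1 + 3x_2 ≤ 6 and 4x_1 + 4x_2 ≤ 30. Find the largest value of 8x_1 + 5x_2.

48

(x_1,x_2)=(6,0): 1·6+3·0=6≤6, 4·6+4·0=24≤30, objective 48.
(x_1,x_2)=(5,0): 1·5+3·0=5≤6, 4·5+4·0=20≤30, objective 40.
The best lattice point is (6,0), giving 48.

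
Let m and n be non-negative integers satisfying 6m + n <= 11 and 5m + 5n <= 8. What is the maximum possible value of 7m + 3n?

7

The continuous relaxation peaks at (1.6, 0) with value 11.20; rounding to a feasible lattice point costs some objective.
(m,n)=(1,0): 6·1+1·0=6≤11, 5·1+5·0=5≤8, objective 7.
(m,n)=(0,1): 6·0+1·1=1≤11, 5·0+5·1=5≤8, objective 3.
(m,n)=(0,0): 6·0+1·0=0≤11, 5·0+5·0=0≤8, objective 0.
No feasible integer point exceeds 7.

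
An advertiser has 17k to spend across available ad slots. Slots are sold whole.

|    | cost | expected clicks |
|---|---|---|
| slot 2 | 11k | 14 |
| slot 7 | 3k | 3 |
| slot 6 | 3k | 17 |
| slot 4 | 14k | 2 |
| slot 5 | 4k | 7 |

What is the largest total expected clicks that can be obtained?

slot 2 + slot 6: cost 11 + 3 = 14 ≤ 17, expected clicks 14 + 17 = 31.
slot 7 + slot 6 + slot 5: cost 3 + 3 + 4 = 10 ≤ 17, expected clicks 3 + 17 + 7 = 27.
slot 2 + slot 7 + slot 6: cost 11 + 3 + 3 = 17 ≤ 17, expected clicks 14 + 3 + 17 = 34.
Best is slot 2, slot 7, and slot 6 with total expected clicks 34.

34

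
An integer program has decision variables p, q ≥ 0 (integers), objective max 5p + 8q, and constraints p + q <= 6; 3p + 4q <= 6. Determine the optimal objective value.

10

The continuous relaxation peaks at (0, 1.5) with value 12.00; rounding to a feasible lattice point costs some objective.
(p,q)=(2,0): 1·2+1·0=2≤6, 3·2+4·0=6≤6, objective 10.
(p,q)=(0,1): 1·0+1·1=1≤6, 3·0+4·1=4≤6, objective 8.
(p,q)=(1,0): 1·1+1·0=1≤6, 3·1+4·0=3≤6, objective 5.
(p,q)=(0,0): 1·0+1·0=0≤6, 3·0+4·0=0≤6, objective 0.
Maximum is 10 at (p,q)=(2,0).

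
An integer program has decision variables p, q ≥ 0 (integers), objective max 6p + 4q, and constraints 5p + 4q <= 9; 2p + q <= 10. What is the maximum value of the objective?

(p,q)=(1,1): 5·1+4·1=9≤9, 2·1+1·1=3≤10, objective 10.
(p,q)=(0,2): 5·0+4·2=8≤9, 2·0+1·2=2≤10, objective 8.
(p,q)=(1,0): 5·1+4·0=5≤9, 2·1+1·0=2≤10, objective 6.
The best lattice point is (1,1), giving 10.

10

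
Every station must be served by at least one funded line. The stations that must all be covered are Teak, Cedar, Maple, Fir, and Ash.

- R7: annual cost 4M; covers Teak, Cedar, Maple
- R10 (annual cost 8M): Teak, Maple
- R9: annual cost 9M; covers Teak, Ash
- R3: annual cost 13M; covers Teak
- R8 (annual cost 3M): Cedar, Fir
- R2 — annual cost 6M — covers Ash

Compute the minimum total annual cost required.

This is an integer covering problem.
Choose R7, R8, and R2: together they cover Teak, Cedar, Maple, Fir, Ash — every station.
Total annual cost: 4 + 3 + 6 = 13.
No cover costs less than 13.

13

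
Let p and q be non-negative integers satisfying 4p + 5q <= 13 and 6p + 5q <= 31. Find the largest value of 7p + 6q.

(p,q)=(3,0): 4·3+5·0=12≤13, 6·3+5·0=18≤31, objective 21.
(p,q)=(2,1): 4·2+5·1=13≤13, 6·2+5·1=17≤31, objective 20.
(p,q)=(2,0): 4·2+5·0=8≤13, 6·2+5·0=12≤31, objective 14.
No feasible integer point exceeds 21.

21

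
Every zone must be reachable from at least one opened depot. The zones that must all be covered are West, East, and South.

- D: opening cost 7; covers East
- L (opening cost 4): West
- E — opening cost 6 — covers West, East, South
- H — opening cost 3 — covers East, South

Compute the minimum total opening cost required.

6

The greedy cost-per-new-zone heuristic would pick H and L for 7, but a cheaper cover exists.
E alone covers West, East, South — every zone.
Total opening cost: 6.
No cover costs less than 6.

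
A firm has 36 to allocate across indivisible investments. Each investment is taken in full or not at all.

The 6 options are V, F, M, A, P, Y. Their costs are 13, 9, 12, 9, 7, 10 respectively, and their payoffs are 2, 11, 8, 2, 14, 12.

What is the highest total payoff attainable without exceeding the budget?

Allowing fractional choices, the relaxed optimum would be about 43.7, but investments are indivisible.
M + P + Y: cost 12 + 7 + 10 = 29 ≤ 36, payoff 8 + 14 + 12 = 34.
F + A + P + Y: cost 9 + 9 + 7 + 10 = 35 ≤ 36, payoff 11 + 2 + 14 + 12 = 39.
F + P + Y: cost 9 + 7 + 10 = 26 ≤ 36, payoff 11 + 14 + 12 = 37.
Best is F, A, P, and Y with total payoff 39.

39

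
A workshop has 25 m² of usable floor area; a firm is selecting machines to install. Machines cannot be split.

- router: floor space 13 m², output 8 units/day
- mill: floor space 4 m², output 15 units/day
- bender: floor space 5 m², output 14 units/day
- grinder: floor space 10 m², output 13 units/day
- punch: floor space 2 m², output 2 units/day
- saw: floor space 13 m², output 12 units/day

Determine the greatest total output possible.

Allowing fractional choices, the relaxed optimum would be about 47.7, but machines are indivisible.
mill + bender + grinder: floor space 4 + 5 + 10 = 19 ≤ 25, output 15 + 14 + 13 = 42.
mill + bender + punch + saw: floor space 4 + 5 + 2 + 13 = 24 ≤ 25, output 15 + 14 + 2 + 12 = 43.
mill + bender + grinder + punch: floor space 4 + 5 + 10 + 2 = 21 ≤ 25, output 15 + 14 + 13 + 2 = 44.
Best is mill, bender, grinder, and punch with total output 44.

44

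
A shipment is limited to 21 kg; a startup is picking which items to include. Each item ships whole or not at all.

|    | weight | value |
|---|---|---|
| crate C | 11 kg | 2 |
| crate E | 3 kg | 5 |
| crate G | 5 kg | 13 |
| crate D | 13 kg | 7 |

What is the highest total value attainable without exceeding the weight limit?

crate C + crate E + crate G: weight 11 + 3 + 5 = 19 ≤ 21, value 2 + 5 + 13 = 20.
crate E + crate G + crate D: weight 3 + 5 + 13 = 21 ≤ 21, value 5 + 13 + 7 = 25.
crate G + crate D: weight 5 + 13 = 18 ≤ 21, value 13 + 7 = 20.
Best is crate E, crate G, and crate D with total value 25.

25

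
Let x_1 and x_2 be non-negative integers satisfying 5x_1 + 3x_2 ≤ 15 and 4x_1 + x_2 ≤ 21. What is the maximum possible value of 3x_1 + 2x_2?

10

(x_1,x_2)=(0,5): 5·0+3·5=15≤15, 4·0+1·5=5≤21, objective 10.
(x_1,x_2)=(0,4): 5·0+3·4=12≤15, 4·0+1·4=4≤21, objective 8.
The best lattice point is (0,5), giving 10.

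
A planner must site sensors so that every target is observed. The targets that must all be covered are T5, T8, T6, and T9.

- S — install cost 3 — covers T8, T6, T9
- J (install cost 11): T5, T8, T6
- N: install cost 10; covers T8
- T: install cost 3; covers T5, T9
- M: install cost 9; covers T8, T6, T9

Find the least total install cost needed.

6

Choose S and T: together they cover T5, T8, T6, T9 — every target.
Total install cost: 3 + 3 = 6.
No cover costs less than 6.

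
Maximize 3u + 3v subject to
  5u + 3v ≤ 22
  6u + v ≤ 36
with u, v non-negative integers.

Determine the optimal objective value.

21

(u,v)=(0,7): 5·0+3·7=21≤22, 6·0+1·7=7≤36, objective 21.
(u,v)=(0,6): 5·0+3·6=18≤22, 6·0+1·6=6≤36, objective 18.
Maximum is 21 at (u,v)=(0,7).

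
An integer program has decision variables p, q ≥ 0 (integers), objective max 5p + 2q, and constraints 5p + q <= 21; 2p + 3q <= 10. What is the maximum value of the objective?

(p,q)=(4,0): 5·4+1·0=20≤21, 2·4+3·0=8≤10, objective 20.
(p,q)=(3,1): 5·3+1·1=16≤21, 2·3+3·1=9≤10, objective 17.
(p,q)=(3,0): 5·3+1·0=15≤21, 2·3+3·0=6≤10, objective 15.
The best lattice point is (4,0), giving 20.

20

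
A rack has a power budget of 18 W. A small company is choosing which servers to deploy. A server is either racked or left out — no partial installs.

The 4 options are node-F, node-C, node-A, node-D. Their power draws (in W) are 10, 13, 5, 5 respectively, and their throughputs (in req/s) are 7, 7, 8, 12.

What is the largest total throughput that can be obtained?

20

Allowing fractional choices, the relaxed optimum would be about 25.6, but servers are indivisible.
node-C + node-D: power draw 13 + 5 = 18 ≤ 18, throughput 7 + 12 = 19.
node-F + node-D: power draw 10 + 5 = 15 ≤ 18, throughput 7 + 12 = 19.
node-A + node-D: power draw 5 + 5 = 10 ≤ 18, throughput 8 + 12 = 20.
Best is node-A and node-D with total throughput 20.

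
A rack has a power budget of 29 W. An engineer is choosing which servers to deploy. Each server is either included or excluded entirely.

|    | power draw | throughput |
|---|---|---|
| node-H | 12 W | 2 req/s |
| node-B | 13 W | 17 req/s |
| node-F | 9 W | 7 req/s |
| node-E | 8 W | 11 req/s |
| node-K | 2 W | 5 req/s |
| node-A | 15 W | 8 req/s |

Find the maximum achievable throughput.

This is a 0-1 knapsack instance.
Allowing fractional choices, the relaxed optimum would be about 37.7, but servers are indivisible.
node-B + node-E + node-K: power draw 13 + 8 + 2 = 23 ≤ 29, throughput 17 + 11 + 5 = 33.
node-B + node-F + node-K: power draw 13 + 9 + 2 = 24 ≤ 29, throughput 17 + 7 + 5 = 29.
Best is node-B, node-E, and node-K with total throughput 33.

33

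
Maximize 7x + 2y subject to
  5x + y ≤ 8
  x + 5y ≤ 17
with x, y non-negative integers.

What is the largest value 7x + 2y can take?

(x,y)=(1,3) is feasible, giving 13.
(x,y)=(1,2) is feasible, giving 11.
(x,y)=(0,3) is feasible, giving 6.
(x,y)=(0,2) is feasible, giving 4.
No feasible integer point exceeds 13.

13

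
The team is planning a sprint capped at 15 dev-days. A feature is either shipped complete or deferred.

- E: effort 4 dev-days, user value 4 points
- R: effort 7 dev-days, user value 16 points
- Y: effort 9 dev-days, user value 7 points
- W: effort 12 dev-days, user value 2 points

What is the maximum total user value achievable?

Treat it as a binary knapsack problem.
Allowing fractional choices, the relaxed optimum would be about 23.1, but features are indivisible.
R: effort 7 ≤ 15, user value 16.
E + Y: effort 4 + 9 = 13 ≤ 15, user value 4 + 7 = 11.
E + R: effort 4 + 7 = 11 ≤ 15, user value 4 + 16 = 20.
Best is E and R with total user value 20.

20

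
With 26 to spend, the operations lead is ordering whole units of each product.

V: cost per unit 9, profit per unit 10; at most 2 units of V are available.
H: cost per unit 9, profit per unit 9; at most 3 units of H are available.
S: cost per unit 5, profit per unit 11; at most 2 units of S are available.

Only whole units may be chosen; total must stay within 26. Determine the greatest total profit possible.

Take 1×V and 2×S: cost 19 ≤ 26, profit 1·10 + 2·11 = 32.
S has the best ratio (11/5) and is taken to its limit of 2; remaining capacity is filled optimally with the others.

32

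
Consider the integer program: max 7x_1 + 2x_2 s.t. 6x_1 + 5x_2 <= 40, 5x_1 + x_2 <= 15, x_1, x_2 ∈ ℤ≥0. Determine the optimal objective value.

(x_1,x_2)=(2,5) is feasible, giving 24.
(x_1,x_2)=(2,4) is feasible, giving 22.
(x_1,x_2)=(1,6) is feasible, giving 19.
The best lattice point is (2,5), giving 24.

24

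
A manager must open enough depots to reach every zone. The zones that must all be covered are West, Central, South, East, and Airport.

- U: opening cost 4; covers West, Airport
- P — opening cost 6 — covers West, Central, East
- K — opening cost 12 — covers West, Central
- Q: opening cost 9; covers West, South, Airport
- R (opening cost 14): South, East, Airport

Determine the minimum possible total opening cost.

The greedy cost-per-new-zone heuristic would pick U, P, and Q for 19, but a cheaper cover exists.
Choose P and Q: together they cover West, Central, South, East, Airport — every zone.
Total opening cost: 6 + 9 = 15.
No cover costs less than 15.

15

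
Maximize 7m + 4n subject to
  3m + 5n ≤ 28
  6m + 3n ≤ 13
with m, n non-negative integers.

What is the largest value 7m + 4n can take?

The continuous relaxation peaks at (0, 4.33) with value 17.33; rounding to a feasible lattice point costs some objective.
(m,n)=(0,4): 3·0+5·4=20≤28, 6·0+3·4=12≤13, objective 16.
(m,n)=(0,3): 3·0+5·3=15≤28, 6·0+3·3=9≤13, objective 12.
The best lattice point is (0,4), giving 16.

16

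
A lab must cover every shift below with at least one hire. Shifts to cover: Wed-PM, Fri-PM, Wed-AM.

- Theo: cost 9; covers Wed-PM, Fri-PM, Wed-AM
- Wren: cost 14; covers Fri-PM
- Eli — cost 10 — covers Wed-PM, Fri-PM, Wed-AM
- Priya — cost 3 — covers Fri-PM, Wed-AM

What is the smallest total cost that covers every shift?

9

The greedy cost-per-new-shift heuristic would pick Priya and Theo for 12, but a cheaper cover exists.
Theo alone covers Wed-PM, Fri-PM, Wed-AM — every shift.
Total cost: 9.
No cover costs less than 9.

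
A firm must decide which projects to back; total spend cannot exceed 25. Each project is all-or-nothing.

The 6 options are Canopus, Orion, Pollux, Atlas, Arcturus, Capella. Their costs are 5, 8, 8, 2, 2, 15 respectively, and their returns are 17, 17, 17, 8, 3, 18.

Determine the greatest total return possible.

Canopus + Orion + Pollux + Atlas + Arcturus: cost 5 + 8 + 8 + 2 + 2 = 25 ≤ 25, return 17 + 17 + 17 + 8 + 3 = 62.
Canopus + Orion + Pollux + Atlas: cost 5 + 8 + 8 + 2 = 23 ≤ 25, return 17 + 17 + 17 + 8 = 59.
Best is Canopus, Orion, Pollux, Atlas, and Arcturus with total return 62.

62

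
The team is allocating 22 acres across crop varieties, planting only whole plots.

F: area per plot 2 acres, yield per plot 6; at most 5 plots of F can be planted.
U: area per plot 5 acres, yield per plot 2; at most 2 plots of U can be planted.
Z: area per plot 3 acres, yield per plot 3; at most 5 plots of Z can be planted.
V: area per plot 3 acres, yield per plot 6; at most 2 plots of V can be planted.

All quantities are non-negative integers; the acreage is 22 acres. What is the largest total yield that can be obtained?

F has the best ratio (6/2); taking only F gives at most 5×6 = 30 (stopped by the supply cap of 5).
Mixing does better — 5×F, 2×Z, and 2×V: area 22 ≤ 22, yield 5·6 + 2·3 + 2·6 = 48.

48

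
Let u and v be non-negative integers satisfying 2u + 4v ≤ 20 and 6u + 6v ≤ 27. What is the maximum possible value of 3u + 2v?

12

(u,v)=(4,0): 2·4+4·0=8≤20, 6·4+6·0=24≤27, objective 12.
(u,v)=(3,1): 2·3+4·1=10≤20, 6·3+6·1=24≤27, objective 11.
(u,v)=(3,0): 2·3+4·0=6≤20, 6·3+6·0=18≤27, objective 9.
No feasible integer point exceeds 12.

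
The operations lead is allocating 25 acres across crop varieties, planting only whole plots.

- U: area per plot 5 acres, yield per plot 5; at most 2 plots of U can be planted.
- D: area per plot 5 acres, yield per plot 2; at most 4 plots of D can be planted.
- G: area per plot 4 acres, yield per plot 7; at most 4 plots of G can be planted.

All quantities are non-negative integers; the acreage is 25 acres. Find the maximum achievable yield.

33

G has the best ratio (7/4); taking only G gives at most 4×7 = 28 (stopped by the supply cap of 4).
Mixing does better — 1×U and 4×G: area 21 ≤ 25, yield 1·5 + 4·7 = 33.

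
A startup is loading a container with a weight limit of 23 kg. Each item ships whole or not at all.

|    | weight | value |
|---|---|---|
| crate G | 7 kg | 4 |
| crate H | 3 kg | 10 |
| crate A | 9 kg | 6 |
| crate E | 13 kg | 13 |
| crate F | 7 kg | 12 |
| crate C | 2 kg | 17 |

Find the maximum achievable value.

crate G + crate H + crate F + crate C: weight 7 + 3 + 7 + 2 = 19 ≤ 23, value 4 + 10 + 12 + 17 = 43.
crate H + crate A + crate F + crate C: weight 3 + 9 + 7 + 2 = 21 ≤ 23, value 10 + 6 + 12 + 17 = 45.
Best is crate H, crate A, crate F, and crate C with total value 45.

45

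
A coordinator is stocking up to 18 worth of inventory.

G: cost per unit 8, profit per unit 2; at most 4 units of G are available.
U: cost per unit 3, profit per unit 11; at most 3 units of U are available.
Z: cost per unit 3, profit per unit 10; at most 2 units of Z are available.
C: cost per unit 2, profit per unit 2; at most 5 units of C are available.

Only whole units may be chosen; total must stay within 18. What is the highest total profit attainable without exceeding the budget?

This is a bounded integer knapsack.
Take 3×U, 2×Z, and 1×C: cost 17 ≤ 18, profit 3·11 + 2·10 + 1·2 = 55.
U has the best ratio (11/3) and is taken to its limit of 3; remaining capacity is filled optimally with the others.

55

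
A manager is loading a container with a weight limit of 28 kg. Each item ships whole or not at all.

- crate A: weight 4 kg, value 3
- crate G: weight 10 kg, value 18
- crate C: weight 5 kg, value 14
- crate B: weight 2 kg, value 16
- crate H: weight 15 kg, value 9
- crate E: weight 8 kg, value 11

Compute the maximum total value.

Allowing fractional choices, the relaxed optimum would be about 61.2, but items are indivisible.
crate G + crate C + crate B: weight 10 + 5 + 2 = 17 ≤ 28, value 18 + 14 + 16 = 48.
crate G + crate C + crate B + crate E: weight 10 + 5 + 2 + 8 = 25 ≤ 28, value 18 + 14 + 16 + 11 = 59.
crate A + crate G + crate C + crate B: weight 4 + 10 + 5 + 2 = 21 ≤ 28, value 3 + 18 + 14 + 16 = 51.
Best is crate G, crate C, crate B, and crate E with total value 59.

59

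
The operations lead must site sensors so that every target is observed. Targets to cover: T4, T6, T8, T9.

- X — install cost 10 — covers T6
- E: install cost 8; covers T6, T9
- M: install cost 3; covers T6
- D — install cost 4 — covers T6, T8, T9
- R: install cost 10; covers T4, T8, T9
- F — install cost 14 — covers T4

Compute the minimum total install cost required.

The greedy cost-per-new-target heuristic would pick D and R for 14, but a cheaper cover exists.
Choose M and R: together they cover T4, T6, T8, T9 — every target.
Total install cost: 3 + 10 = 13.
No cover costs less than 13.

13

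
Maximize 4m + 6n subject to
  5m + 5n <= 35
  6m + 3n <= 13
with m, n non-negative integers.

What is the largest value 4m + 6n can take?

24

Relaxing integrality, the LP optimum is 26.00 at (m,n) = (0, 4.33), which is not an integer point.
(m,n)=(0,4): 5·0+5·4=20≤35, 6·0+3·4=12≤13, objective 24.
(m,n)=(0,3): 5·0+5·3=15≤35, 6·0+3·3=9≤13, objective 18.
The best lattice point is (0,4), giving 24.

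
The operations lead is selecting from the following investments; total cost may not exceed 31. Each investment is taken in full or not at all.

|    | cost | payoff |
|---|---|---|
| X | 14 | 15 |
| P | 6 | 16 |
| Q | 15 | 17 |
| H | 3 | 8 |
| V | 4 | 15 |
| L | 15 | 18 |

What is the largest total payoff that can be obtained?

Take P, H, V, and L: cost 6 + 3 + 4 + 15 = 28 ≤ 31, payoff 16 + 8 + 15 + 18 = 57.
No other feasible combination does better.

57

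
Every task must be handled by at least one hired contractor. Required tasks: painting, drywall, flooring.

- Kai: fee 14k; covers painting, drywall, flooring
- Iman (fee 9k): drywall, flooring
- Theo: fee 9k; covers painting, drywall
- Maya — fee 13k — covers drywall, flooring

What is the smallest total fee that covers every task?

Kai alone covers painting, drywall, flooring — every task.
Total fee: 14.

14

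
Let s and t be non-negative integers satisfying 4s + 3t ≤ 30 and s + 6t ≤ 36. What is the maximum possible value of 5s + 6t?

45

(s,t)=(3,5) is feasible, giving 45.
(s,t)=(4,4) is feasible, giving 44.
(s,t)=(2,5) is feasible, giving 40.
(s,t)=(3,4) is feasible, giving 39.
The best lattice point is (3,5), giving 45.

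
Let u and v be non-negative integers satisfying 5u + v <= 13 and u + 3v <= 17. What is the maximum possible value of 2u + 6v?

32

Relaxing integrality, the LP optimum is 34.00 at (u,v) = (0, 5.67), which is not an integer point.
(u,v)=(1,5) is feasible, giving 32.
(u,v)=(0,5) is feasible, giving 30.
Maximum is 32 at (u,v)=(1,5).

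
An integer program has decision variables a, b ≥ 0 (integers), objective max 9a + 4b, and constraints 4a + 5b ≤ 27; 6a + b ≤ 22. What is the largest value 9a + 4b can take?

The continuous relaxation peaks at (3.19, 2.85) with value 40.12; rounding to a feasible lattice point costs some objective.
(a,b)=(3,3): 4·3+5·3=27≤27, 6·3+1·3=21≤22, objective 39.
(a,b)=(3,2): 4·3+5·2=22≤27, 6·3+1·2=20≤22, objective 35.
(a,b)=(3,1): 4·3+5·1=17≤27, 6·3+1·1=19≤22, objective 31.
No feasible integer point exceeds 39.

39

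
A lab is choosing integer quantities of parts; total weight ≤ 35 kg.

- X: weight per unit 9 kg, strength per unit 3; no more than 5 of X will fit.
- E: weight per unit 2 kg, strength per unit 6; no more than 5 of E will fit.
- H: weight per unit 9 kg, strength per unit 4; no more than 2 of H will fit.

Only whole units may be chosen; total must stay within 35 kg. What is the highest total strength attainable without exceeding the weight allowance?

E has the best ratio (6/2); taking only E gives at most 5×6 = 30 (stopped by the supply cap of 5).
Mixing does better — 5×E and 2×H: weight 28 ≤ 35, strength 5·6 + 2·4 = 38.

38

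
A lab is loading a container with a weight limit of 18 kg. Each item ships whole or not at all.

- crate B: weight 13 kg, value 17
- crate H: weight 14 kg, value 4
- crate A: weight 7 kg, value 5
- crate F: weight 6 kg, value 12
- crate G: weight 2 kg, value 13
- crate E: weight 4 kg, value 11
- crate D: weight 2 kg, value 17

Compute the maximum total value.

53

crate A + crate F + crate G + crate D: weight 7 + 6 + 2 + 2 = 17 ≤ 18, value 5 + 12 + 13 + 17 = 47.
crate B + crate G + crate D: weight 13 + 2 + 2 = 17 ≤ 18, value 17 + 13 + 17 = 47.
crate F + crate G + crate E + crate D: weight 6 + 2 + 4 + 2 = 14 ≤ 18, value 12 + 13 + 11 + 17 = 53.
Best is crate F, crate G, crate E, and crate D with total value 53.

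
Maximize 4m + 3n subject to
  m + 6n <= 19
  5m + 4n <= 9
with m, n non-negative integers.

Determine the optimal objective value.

7

(m,n)=(1,1) is feasible, giving 7.
(m,n)=(0,2) is feasible, giving 6.
(m,n)=(1,0) is feasible, giving 4.
(m,n)=(0,1) is feasible, giving 3.
Maximum is 7 at (m,n)=(1,1).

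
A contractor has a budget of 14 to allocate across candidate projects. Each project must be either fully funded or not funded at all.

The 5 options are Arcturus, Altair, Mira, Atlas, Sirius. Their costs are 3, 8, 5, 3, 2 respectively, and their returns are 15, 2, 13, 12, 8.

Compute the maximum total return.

48

This is an integer program with binary decision variables.
Arcturus + Mira + Atlas + Sirius: cost 3 + 5 + 3 + 2 = 13 ≤ 14, return 15 + 13 + 12 + 8 = 48.
Arcturus + Mira + Atlas: cost 3 + 5 + 3 = 11 ≤ 14, return 15 + 13 + 12 = 40.
Arcturus + Mira + Sirius: cost 3 + 5 + 2 = 10 ≤ 14, return 15 + 13 + 8 = 36.
Best is Arcturus, Mira, Atlas, and Sirius with total return 48.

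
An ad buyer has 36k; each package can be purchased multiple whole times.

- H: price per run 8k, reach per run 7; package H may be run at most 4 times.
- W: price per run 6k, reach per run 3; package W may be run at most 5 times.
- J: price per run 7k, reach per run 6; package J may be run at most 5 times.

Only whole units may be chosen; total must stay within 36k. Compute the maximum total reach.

This is a bounded integer knapsack.
5×J: price 35 ≤ 36, reach 5·6 = 30.
1×H and 4×J: price 36 ≤ 36, reach 1·7 + 4·6 = 31.
Best is 31.

31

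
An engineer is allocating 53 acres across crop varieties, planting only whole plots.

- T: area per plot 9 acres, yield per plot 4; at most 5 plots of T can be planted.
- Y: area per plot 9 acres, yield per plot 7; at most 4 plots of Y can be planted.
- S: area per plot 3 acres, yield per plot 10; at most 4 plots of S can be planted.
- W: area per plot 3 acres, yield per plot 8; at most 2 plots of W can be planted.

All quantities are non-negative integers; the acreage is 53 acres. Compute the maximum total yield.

77

S has the best ratio (10/3); taking only S gives at most 4×10 = 40 (stopped by the supply cap of 4).
Mixing does better — 3×Y, 4×S, and 2×W: area 45 ≤ 53, yield 3·7 + 4·10 + 2·8 = 77.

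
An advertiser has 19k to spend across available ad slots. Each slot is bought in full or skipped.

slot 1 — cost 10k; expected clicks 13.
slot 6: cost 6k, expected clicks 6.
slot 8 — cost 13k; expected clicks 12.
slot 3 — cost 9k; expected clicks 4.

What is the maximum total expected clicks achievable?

slot 1 + slot 6: cost 10 + 6 = 16 ≤ 19, expected clicks 13 + 6 = 19.
slot 6 + slot 8: cost 6 + 13 = 19 ≤ 19, expected clicks 6 + 12 = 18.
Best is slot 1 and slot 6 with total expected clicks 19.

19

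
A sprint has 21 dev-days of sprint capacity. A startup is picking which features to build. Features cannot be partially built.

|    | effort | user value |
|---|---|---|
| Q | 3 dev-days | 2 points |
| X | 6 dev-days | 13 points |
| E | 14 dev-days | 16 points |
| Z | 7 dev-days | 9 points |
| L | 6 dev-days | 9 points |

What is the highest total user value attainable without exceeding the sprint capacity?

Allowing fractional choices, the relaxed optimum would be about 33.3, but features are indivisible.
X + Z + L: effort 6 + 7 + 6 = 19 ≤ 21, user value 13 + 9 + 9 = 31.
X + E: effort 6 + 14 = 20 ≤ 21, user value 13 + 16 = 29.
Best is X, Z, and L with total user value 31.

31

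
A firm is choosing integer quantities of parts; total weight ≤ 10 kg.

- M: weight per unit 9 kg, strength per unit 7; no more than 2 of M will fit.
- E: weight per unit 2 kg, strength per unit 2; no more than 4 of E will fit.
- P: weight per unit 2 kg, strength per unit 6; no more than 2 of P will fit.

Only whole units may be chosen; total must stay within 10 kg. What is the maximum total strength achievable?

Take 3×E and 2×P: weight 10 ≤ 10, strength 3·2 + 2·6 = 18.
P has the best ratio (6/2) and is taken to its limit of 2; remaining capacity is filled optimally with the others.

18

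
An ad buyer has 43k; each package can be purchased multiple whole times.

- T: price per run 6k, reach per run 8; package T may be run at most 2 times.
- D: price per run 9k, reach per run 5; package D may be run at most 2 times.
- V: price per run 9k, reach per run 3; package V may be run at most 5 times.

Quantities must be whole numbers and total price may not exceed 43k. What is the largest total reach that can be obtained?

29

Take 2×T, 2×D, and 1×V: price 39 ≤ 43, reach 2·8 + 2·5 + 1·3 = 29.
T has the best ratio (8/6) and is taken to its limit of 2; remaining capacity is filled optimally with the others.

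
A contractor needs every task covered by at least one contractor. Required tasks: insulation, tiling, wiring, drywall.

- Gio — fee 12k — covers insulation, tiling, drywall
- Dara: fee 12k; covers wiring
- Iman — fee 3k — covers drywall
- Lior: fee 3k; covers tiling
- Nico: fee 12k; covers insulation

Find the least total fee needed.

24

The greedy cost-per-new-task heuristic would pick Iman, Lior, Gio, and Dara for 30, but a cheaper cover exists.
Choose Gio and Dara: together they cover insulation, tiling, wiring, drywall — every task.
Total fee: 12 + 12 = 24.
No cover costs less than 24.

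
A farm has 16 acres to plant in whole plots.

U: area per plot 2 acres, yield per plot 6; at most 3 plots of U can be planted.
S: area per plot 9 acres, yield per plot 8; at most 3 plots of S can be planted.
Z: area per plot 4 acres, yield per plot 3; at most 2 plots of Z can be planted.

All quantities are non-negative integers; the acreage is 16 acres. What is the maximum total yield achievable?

This is a bounded integer knapsack.
Take 3×U and 1×S: area 15 ≤ 16, yield 3·6 + 1·8 = 26.
U has the best ratio (6/2) and is taken to its limit of 3; remaining capacity is filled optimally with the others.

26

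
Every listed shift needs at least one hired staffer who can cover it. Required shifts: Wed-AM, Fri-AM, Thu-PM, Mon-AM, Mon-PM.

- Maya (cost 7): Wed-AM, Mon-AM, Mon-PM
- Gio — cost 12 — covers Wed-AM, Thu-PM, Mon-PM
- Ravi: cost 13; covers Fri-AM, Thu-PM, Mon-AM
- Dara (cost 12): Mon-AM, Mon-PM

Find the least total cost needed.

20

Choose Maya and Ravi: together they cover Wed-AM, Fri-AM, Thu-PM, Mon-AM, Mon-PM — every shift.
Total cost: 7 + 13 = 20.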